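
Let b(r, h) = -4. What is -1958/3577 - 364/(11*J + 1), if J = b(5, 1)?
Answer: 1217834/153811 ≈ 7.9177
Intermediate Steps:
J = -4
-1958/3577 - 364/(11*J + 1) = -1958/3577 - 364/(11*(-4) + 1) = -1958*1/3577 - 364/(-44 + 1) = -1958/3577 - 364/(-43) = -1958/3577 - 364*(-1/43) = -1958/3577 + 364/43 = 1217834/153811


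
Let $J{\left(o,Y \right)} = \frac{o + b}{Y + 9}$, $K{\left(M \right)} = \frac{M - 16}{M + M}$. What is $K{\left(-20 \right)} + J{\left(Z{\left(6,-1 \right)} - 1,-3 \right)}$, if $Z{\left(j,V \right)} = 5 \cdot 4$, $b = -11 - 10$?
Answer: $\frac{17}{30} \approx 0.56667$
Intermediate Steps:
$b = -21$ ($b = -11 - 10 = -21$)
$Z{\left(j,V \right)} = 20$
$K{\left(M \right)} = \frac{-16 + M}{2 M}$
$J{\left(o,Y \right)} = \frac{-21 + o}{9 + Y}$ ($J{\left(o,Y \right)} = \frac{o - 21}{Y + 9} = \frac{-21 + o}{9 + Y}$)
$K{\left(-20 \right)} + J{\left(Z{\left(6,-1 \right)} - 1,-3 \right)} = \frac{-16 - 20}{2 \left(-20\right)} + \frac{-21 + \left(20 - 1\right)}{9 - 3} = \frac{1}{2} \left(- \frac{1}{20}\right) \left(-36\right) + \frac{-21 + \left(20 - 1\right)}{6} = \frac{9}{10} + \frac{-21 + 19}{6} = \frac{9}{10} + \frac{1}{6} \left(-2\right) = \frac{9}{10} - \frac{1}{3} = \frac{17}{30}$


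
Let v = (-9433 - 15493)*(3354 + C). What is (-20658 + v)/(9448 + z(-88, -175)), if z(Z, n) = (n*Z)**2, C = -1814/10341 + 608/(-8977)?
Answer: -3881103639398689/11008357131445668 ≈ -0.35256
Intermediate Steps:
C = -22571606/92831157 (C = -1814*1/10341 + 608*(-1/8977) = -1814/10341 - 608/8977 = -22571606/92831157 ≈ -0.24315)
z(Z, n) = Z**2*n**2 (z(Z, n) = (Z*n)**2 = Z**2*n**2)
v = -7760289572756072/92831157 (v = (-9433 - 15493)*(3354 - 22571606/92831157) = -24926*311333128972/92831157 = -7760289572756072/92831157 ≈ -8.3596e+7)
(-20658 + v)/(9448 + z(-88, -175)) = (-20658 - 7760289572756072/92831157)/(9448 + (-88)**2*(-175)**2) = -7762207278797378/(92831157*(9448 + 7744*30625)) = -7762207278797378/(92831157*(9448 + 237160000)) = -7762207278797378/92831157/237169448 = -7762207278797378/92831157*1/237169448 = -3881103639398689/11008357131445668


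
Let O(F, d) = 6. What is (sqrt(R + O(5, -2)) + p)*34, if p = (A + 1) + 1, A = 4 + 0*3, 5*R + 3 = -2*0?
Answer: 204 + 102*sqrt(15)/5 ≈ 283.01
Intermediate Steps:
R = -3/5 (R = -3/5 + (-2*0)/5 = -3/5 + (1/5)*0 = -3/5 + 0 = -3/5 ≈ -0.60000)
A = 4 (A = 4 + 0 = 4)
p = 6 (p = (4 + 1) + 1 = 5 + 1 = 6)
(sqrt(R + O(5, -2)) + p)*34 = (sqrt(-3/5 + 6) + 6)*34 = (sqrt(27/5) + 6)*34 = (3*sqrt(15)/5 + 6)*34 = (6 + 3*sqrt(15)/5)*34 = 204 + 102*sqrt(15)/5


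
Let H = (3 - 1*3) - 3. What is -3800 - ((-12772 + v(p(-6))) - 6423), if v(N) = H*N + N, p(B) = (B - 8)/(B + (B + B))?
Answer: 138569/9 ≈ 15397.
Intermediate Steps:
H = -3 (H = (3 - 3) - 3 = 0 - 3 = -3)
p(B) = (-8 + B)/(3*B) (p(B) = (-8 + B)/(B + 2*B) = (-8 + B)/((3*B)) = (-8 + B)*(1/(3*B)) = (-8 + B)/(3*B))
v(N) = -2*N (v(N) = -3*N + N = -2*N)
-3800 - ((-12772 + v(p(-6))) - 6423) = -3800 - ((-12772 - 2*(-8 - 6)/(3*(-6))) - 6423) = -3800 - ((-12772 - 2*(-1)*(-14)/(3*6)) - 6423) = -3800 - ((-12772 - 2*7/9) - 6423) = -3800 - ((-12772 - 14/9) - 6423) = -3800 - (-114962/9 - 6423) = -3800 - 1*(-172769/9) = -3800 + 172769/9 = 138569/9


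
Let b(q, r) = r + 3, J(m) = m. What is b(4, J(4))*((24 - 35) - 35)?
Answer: -322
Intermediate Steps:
b(q, r) = 3 + r
b(4, J(4))*((24 - 35) - 35) = (3 + 4)*((24 - 35) - 35) = 7*(-11 - 35) = 7*(-46) = -322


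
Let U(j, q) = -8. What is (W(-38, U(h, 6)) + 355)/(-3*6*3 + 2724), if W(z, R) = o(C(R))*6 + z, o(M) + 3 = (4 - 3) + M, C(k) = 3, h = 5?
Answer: 323/2670 ≈ 0.12097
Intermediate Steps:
o(M) = -2 + M (o(M) = -3 + ((4 - 3) + M) = -3 + (1 + M) = -2 + M)
W(z, R) = 6 + z (W(z, R) = (-2 + 3)*6 + z = 1*6 + z = 6 + z)
(W(-38, U(h, 6)) + 355)/(-3*6*3 + 2724) = ((6 - 38) + 355)/(-3*6*3 + 2724) = (-32 + 355)/(-18*3 + 2724) = 323/(-54 + 2724) = 323/2670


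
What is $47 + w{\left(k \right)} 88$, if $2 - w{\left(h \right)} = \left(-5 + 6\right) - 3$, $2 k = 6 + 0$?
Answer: $399$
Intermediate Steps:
$k = 3$ ($k = \frac{6 + 0}{2} = \frac{1}{2} \cdot 6 = 3$)
$w{\left(h \right)} = 4$ ($w{\left(h \right)} = 2 - \left(\left(-5 + 6\right) - 3\right) = 2 - \left(1 - 3\right) = 2 - -2 = 2 + 2 = 4$)
$47 + w{\left(k \right)} 88 = 47 + 4 \cdot 88 = 47 + 352 = 399$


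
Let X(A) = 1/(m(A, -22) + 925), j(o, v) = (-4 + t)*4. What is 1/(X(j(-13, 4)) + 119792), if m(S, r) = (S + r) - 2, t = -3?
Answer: 873/104578417 ≈ 8.3478e-6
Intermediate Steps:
m(S, r) = -2 + S + r
j(o, v) = -28 (j(o, v) = (-4 - 3)*4 = -7*4 = -28)
X(A) = 1/(901 + A) (X(A) = 1/((-2 + A - 22) + 925) = 1/((-24 + A) + 925) = 1/(901 + A))
1/(X(j(-13, 4)) + 119792) = 1/(1/(901 - 28) + 119792) = 1/(1/873 + 119792) = 1/(104578417/873) = 873/104578417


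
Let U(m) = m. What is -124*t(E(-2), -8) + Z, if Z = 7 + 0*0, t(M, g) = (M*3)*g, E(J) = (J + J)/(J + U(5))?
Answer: -3961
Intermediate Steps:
E(J) = 2*J/(5 + J) (E(J) = (J + J)/(J + 5) = (2*J)/(5 + J) = 2*J/(5 + J))
t(M, g) = 3*M*g (t(M, g) = (3*M)*g = 3*M*g)
Z = 7 (Z = 7 + 0 = 7)
-124*t(E(-2), -8) + Z = -372*2*(-2)/(5 - 2)*(-8) + 7 = -372*2*(-2)/3*(-8) + 7 = -372*2*(-2)*(⅓)*(-8) + 7 = -372*(-4)*(-8)/3 + 7 = -124*32 + 7 = -3968 + 7 = -3961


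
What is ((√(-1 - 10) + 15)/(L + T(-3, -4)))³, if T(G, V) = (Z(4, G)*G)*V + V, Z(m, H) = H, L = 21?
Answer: -(15 + I*√11)³/6859 ≈ -0.41989 - 0.32107*I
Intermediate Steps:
T(G, V) = V + V*G² (T(G, V) = (G*G)*V + V = G²*V + V = V*G² + V = V + V*G²)
((√(-1 - 10) + 15)/(L + T(-3, -4)))³ = ((√(-1 - 10) + 15)/(21 - 4*(1 + (-3)²)))³ = ((√(-11) + 15)/(21 - 4*(1 + 9)))³ = ((I*√11 + 15)/(21 - 4*10))³ = ((15 + I*√11)/(21 - 40))³ = ((15 + I*√11)/(-19))³ = ((15 + I*√11)*(-1/19))³ = (-15/19 - I*√11/19)³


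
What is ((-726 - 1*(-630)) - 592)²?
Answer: 473344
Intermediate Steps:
((-726 - 1*(-630)) - 592)² = ((-726 + 630) - 592)² = (-96 - 592)² = (-688)² = 473344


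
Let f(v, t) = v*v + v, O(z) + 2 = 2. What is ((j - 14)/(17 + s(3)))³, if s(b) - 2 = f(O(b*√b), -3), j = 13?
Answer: -1/6859 ≈ -0.00014579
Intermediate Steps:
O(z) = 0 (O(z) = -2 + 2 = 0)
f(v, t) = v + v² (f(v, t) = v² + v = v + v²)
s(b) = 2 (s(b) = 2 + 0*(1 + 0) = 2 + 0*1 = 2 + 0 = 2)
((j - 14)/(17 + s(3)))³ = ((13 - 14)/(17 + 2))³ = (-1/19)³ = -1/6859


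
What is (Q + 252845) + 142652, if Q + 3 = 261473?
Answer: 656967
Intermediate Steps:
Q = 261470 (Q = -3 + 261473 = 261470)
(Q + 252845) + 142652 = (261470 + 252845) + 142652 = 514315 + 142652 = 656967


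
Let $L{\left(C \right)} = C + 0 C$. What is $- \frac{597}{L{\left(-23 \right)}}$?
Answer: $\frac{597}{23} \approx 25.957$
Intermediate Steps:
$L{\left(C \right)} = C$ ($L{\left(C \right)} = C + 0 = C$)
$- \frac{597}{L{\left(-23 \right)}} = - \frac{597}{-23} = \left(-597\right) \left(- \frac{1}{23}\right) = \frac{597}{23}$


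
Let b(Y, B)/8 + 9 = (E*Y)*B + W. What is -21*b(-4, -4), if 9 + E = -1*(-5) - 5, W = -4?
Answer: 26376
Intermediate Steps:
E = -9 (E = -9 + (-1*(-5) - 5) = -9 + (5 - 5) = -9 + 0 = -9)
b(Y, B) = -104 - 72*B*Y (b(Y, B) = -72 + 8*((-9*Y)*B - 4) = -72 + 8*(-9*B*Y - 4) = -72 + 8*(-4 - 9*B*Y) = -72 + (-32 - 72*B*Y) = -104 - 72*B*Y)
-21*b(-4, -4) = -21*(-104 - 72*(-4)*(-4)) = -21*(-104 - 1152) = -21*(-1256) = 26376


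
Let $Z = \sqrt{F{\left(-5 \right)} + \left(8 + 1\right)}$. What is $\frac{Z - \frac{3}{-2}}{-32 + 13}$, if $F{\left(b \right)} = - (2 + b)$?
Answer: $- \frac{3}{38} - \frac{2 \sqrt{3}}{19} \approx -0.26127$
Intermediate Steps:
$F{\left(b \right)} = -2 - b$
$Z = 2 \sqrt{3}$ ($Z = \sqrt{\left(-2 - -5\right) + \left(8 + 1\right)} = \sqrt{\left(-2 + 5\right) + 9} = \sqrt{3 + 9} = \sqrt{12} = 2 \sqrt{3} \approx 3.4641$)
$\frac{Z - \frac{3}{-2}}{-32 + 13} = \frac{2 \sqrt{3} - \frac{3}{-2}}{-32 + 13} = \frac{2 \sqrt{3} - 3 \left(- \frac{1}{2}\right)}{-19} = - \frac{2 \sqrt{3} - - \frac{3}{2}}{19} = - \frac{2 \sqrt{3} + \frac{3}{2}}{19} = - \frac{\frac{3}{2} + 2 \sqrt{3}}{19} = - \frac{3}{38} - \frac{2 \sqrt{3}}{19}$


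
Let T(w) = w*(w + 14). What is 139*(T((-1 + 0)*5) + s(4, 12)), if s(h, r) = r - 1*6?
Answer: -5421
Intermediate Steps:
s(h, r) = -6 + r (s(h, r) = r - 6 = -6 + r)
T(w) = w*(14 + w)
139*(T((-1 + 0)*5) + s(4, 12)) = 139*(((-1 + 0)*5)*(14 + (-1 + 0)*5) + (-6 + 12)) = 139*((-1*5)*(14 - 1*5) + 6) = 139*(-5*(14 - 5) + 6) = 139*(-5*9 + 6) = 139*(-45 + 6) = 139*(-39) = -5421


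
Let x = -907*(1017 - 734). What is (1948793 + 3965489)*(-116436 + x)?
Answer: -2206719156994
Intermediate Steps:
x = -256681 (x = -907*283 = -256681)
(1948793 + 3965489)*(-116436 + x) = (1948793 + 3965489)*(-116436 - 256681) = 5914282*(-373117) = -2206719156994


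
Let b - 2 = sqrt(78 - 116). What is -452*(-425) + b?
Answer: 192102 + I*sqrt(38) ≈ 1.921e+5 + 6.1644*I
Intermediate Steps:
b = 2 + I*sqrt(38) (b = 2 + sqrt(78 - 116) = 2 + sqrt(-38) = 2 + I*sqrt(38) ≈ 2.0 + 6.1644*I)
-452*(-425) + b = -452*(-425) + (2 + I*sqrt(38)) = 192100 + (2 + I*sqrt(38)) = 192102 + I*sqrt(38)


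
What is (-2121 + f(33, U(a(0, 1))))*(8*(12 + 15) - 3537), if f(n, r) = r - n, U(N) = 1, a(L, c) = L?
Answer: 7150113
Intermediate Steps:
(-2121 + f(33, U(a(0, 1))))*(8*(12 + 15) - 3537) = (-2121 + (1 - 1*33))*(8*(12 + 15) - 3537) = (-2121 + (1 - 33))*(8*27 - 3537) = (-2121 - 32)*(216 - 3537) = -2153*(-3321) = 7150113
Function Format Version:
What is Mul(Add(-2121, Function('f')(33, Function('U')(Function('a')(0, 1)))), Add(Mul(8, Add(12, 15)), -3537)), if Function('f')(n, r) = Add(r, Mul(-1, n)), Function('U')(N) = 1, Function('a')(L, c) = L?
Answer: 7150113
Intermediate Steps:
Mul(Add(-2121, Function('f')(33, Function('U')(Function('a')(0, 1)))), Add(Mul(8, Add(12, 15)), -3537)) = Mul(Add(-2121, Add(1, Mul(-1, 33))), Add(Mul(8, Add(12, 15)), -3537)) = Mul(Add(-2121, Add(1, -33)), Add(Mul(8, 27), -3537)) = Mul(Add(-2121, -32), Add(216, -3537)) = Mul(-2153, -3321) = 7150113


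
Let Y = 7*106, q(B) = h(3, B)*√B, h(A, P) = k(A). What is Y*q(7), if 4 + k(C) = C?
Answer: -742*√7 ≈ -1963.1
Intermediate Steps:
k(C) = -4 + C
h(A, P) = -4 + A
q(B) = -√B (q(B) = (-4 + 3)*√B = -√B)
Y = 742
Y*q(7) = 742*(-√7) = -742*√7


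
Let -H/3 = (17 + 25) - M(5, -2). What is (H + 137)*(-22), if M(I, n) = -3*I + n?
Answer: 880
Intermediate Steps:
M(I, n) = n - 3*I
H = -177 (H = -3*((17 + 25) - (-2 - 3*5)) = -3*(42 - (-2 - 15)) = -3*(42 - 1*(-17)) = -3*(42 + 17) = -3*59 = -177)
(H + 137)*(-22) = (-177 + 137)*(-22) = -40*(-22) = 880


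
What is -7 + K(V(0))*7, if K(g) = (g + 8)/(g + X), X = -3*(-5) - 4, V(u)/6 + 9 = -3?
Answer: 21/61 ≈ 0.34426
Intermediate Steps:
V(u) = -72 (V(u) = -54 + 6*(-3) = -54 - 18 = -72)
X = 11 (X = 15 - 4 = 11)
K(g) = (8 + g)/(11 + g) (K(g) = (g + 8)/(g + 11) = (8 + g)/(11 + g))
-7 + K(V(0))*7 = -7 + ((8 - 72)/(11 - 72))*7 = -7 + (-64/(-61))*7 = -7 - 1/61*(-64)*7 = -7 + (64/61)*7 = -7 + 448/61 = 21/61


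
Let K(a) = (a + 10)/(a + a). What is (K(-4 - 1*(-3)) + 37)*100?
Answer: 3250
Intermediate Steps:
K(a) = (10 + a)/(2*a) (K(a) = (10 + a)/((2*a)) = (10 + a)*(1/(2*a)) = (10 + a)/(2*a))
(K(-4 - 1*(-3)) + 37)*100 = ((10 + (-4 - 1*(-3)))/(2*(-4 - 1*(-3))) + 37)*100 = ((10 + (-4 + 3))/(2*(-4 + 3)) + 37)*100 = ((½)*(10 - 1)/(-1) + 37)*100 = ((½)*(-1)*9 + 37)*100 = (-9/2 + 37)*100 = (65/2)*100 = 3250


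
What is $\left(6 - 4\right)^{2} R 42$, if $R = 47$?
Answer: $7896$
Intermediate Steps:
$\left(6 - 4\right)^{2} R 42 = \left(6 - 4\right)^{2} \cdot 47 \cdot 42 = 2^{2} \cdot 47 \cdot 42 = 4 \cdot 47 \cdot 42 = 188 \cdot 42 = 7896$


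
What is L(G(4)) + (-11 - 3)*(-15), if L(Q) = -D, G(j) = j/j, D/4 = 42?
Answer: 42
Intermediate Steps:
D = 168 (D = 4*42 = 168)
G(j) = 1
L(Q) = -168 (L(Q) = -1*168 = -168)
L(G(4)) + (-11 - 3)*(-15) = -168 + (-11 - 3)*(-15) = -168 - 14*(-15) = -168 + 210 = 42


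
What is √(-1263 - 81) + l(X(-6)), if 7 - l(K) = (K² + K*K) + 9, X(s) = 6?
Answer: -74 + 8*I*√21 ≈ -74.0 + 36.661*I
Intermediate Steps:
l(K) = -2 - 2*K² (l(K) = 7 - ((K² + K*K) + 9) = 7 - ((K² + K²) + 9) = 7 - (2*K² + 9) = 7 - (9 + 2*K²) = 7 + (-9 - 2*K²) = -2 - 2*K²)
√(-1263 - 81) + l(X(-6)) = √(-1263 - 81) + (-2 - 2*6²) = √(-1344) + (-2 - 2*36) = 8*I*√21 + (-2 - 72) = 8*I*√21 - 74 = -74 + 8*I*√21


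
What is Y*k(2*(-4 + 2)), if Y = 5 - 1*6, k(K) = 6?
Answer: -6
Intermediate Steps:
Y = -1 (Y = 5 - 6 = -1)
Y*k(2*(-4 + 2)) = -1*6 = -6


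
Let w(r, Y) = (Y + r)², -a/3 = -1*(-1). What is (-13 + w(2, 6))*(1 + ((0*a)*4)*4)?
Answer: 51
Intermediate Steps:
a = -3 (a = -(-3)*(-1) = -3*1 = -3)
(-13 + w(2, 6))*(1 + ((0*a)*4)*4) = (-13 + (6 + 2)²)*(1 + ((0*(-3))*4)*4) = (-13 + 8²)*(1 + (0*4)*4) = (-13 + 64)*(1 + 0*4) = 51*(1 + 0) = 51*1 = 51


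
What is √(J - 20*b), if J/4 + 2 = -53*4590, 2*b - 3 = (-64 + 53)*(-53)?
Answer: 6*I*√27193 ≈ 989.42*I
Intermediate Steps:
b = 293 (b = 3/2 + ((-64 + 53)*(-53))/2 = 3/2 + (-11*(-53))/2 = 3/2 + (½)*583 = 3/2 + 583/2 = 293)
J = -973088 (J = -8 + 4*(-53*4590) = -8 + 4*(-243270) = -8 - 973080 = -973088)
√(J - 20*b) = √(-973088 - 20*293) = √(-973088 - 5860) = √(-978948) = 6*I*√27193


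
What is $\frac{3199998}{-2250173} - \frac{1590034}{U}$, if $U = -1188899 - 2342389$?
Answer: $- \frac{3861131480771}{3973004456412} \approx -0.97184$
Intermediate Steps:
$U = -3531288$
$\frac{3199998}{-2250173} - \frac{1590034}{U} = \frac{3199998}{-2250173} - \frac{1590034}{-3531288} = 3199998 \left(- \frac{1}{2250173}\right) - - \frac{795017}{1765644} = - \frac{3199998}{2250173} + \frac{795017}{1765644} = - \frac{3861131480771}{3973004456412}$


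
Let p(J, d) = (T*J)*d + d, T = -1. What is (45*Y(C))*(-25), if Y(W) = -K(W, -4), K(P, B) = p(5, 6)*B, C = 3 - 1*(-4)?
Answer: 108000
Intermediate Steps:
p(J, d) = d - J*d (p(J, d) = (-J)*d + d = -J*d + d = d - J*d)
C = 7 (C = 3 + 4 = 7)
K(P, B) = -24*B (K(P, B) = (6*(1 - 1*5))*B = (6*(1 - 5))*B = (6*(-4))*B = -24*B)
Y(W) = -96 (Y(W) = -(-24)*(-4) = -1*96 = -96)
(45*Y(C))*(-25) = (45*(-96))*(-25) = -4320*(-25) = 108000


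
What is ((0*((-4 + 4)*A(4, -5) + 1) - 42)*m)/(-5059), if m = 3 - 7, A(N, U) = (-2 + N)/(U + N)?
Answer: -168/5059 ≈ -0.033208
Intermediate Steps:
A(N, U) = (-2 + N)/(N + U)
m = -4
((0*((-4 + 4)*A(4, -5) + 1) - 42)*m)/(-5059) = ((0*((-4 + 4)*((-2 + 4)/(4 - 5)) + 1) - 42)*(-4))/(-5059) = ((0*(0*(2/(-1)) + 1) - 42)*(-4))*(-1/5059) = ((0*(0*(-1*2) + 1) - 42)*(-4))*(-1/5059) = ((0*(0*(-2) + 1) - 42)*(-4))*(-1/5059) = ((0*(0 + 1) - 42)*(-4))*(-1/5059) = ((0*1 - 42)*(-4))*(-1/5059) = ((0 - 42)*(-4))*(-1/5059) = -42*(-4)*(-1/5059) = 168*(-1/5059) = -168/5059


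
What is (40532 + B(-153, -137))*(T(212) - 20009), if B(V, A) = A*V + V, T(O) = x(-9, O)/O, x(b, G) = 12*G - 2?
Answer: -65010677610/53 ≈ -1.2266e+9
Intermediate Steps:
x(b, G) = -2 + 12*G
T(O) = (-2 + 12*O)/O
B(V, A) = V + A*V
(40532 + B(-153, -137))*(T(212) - 20009) = (40532 - 153*(1 - 137))*((12 - 2/212) - 20009) = (40532 - 153*(-136))*((12 - 2*1/212) - 20009) = (40532 + 20808)*((12 - 1/106) - 20009) = 61340*(1271/106 - 20009) = 61340*(-2119683/106) = -65010677610/53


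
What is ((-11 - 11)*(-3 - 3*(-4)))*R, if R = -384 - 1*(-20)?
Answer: 72072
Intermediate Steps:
R = -364 (R = -384 + 20 = -364)
((-11 - 11)*(-3 - 3*(-4)))*R = ((-11 - 11)*(-3 - 3*(-4)))*(-364) = -22*(-3 + 12)*(-364) = -22*9*(-364) = -198*(-364) = 72072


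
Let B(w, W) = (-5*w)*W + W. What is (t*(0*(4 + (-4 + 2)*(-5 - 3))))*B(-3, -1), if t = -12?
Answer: 0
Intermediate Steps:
B(w, W) = W - 5*W*w (B(w, W) = -5*W*w + W = W - 5*W*w)
(t*(0*(4 + (-4 + 2)*(-5 - 3))))*B(-3, -1) = (-0*(4 + (-4 + 2)*(-5 - 3)))*(-(1 - 5*(-3))) = (-0*(4 - 2*(-8)))*(-(1 + 15)) = (-0*(4 + 16))*(-1*16) = -0*20*(-16) = -12*0*(-16) = 0*(-16) = 0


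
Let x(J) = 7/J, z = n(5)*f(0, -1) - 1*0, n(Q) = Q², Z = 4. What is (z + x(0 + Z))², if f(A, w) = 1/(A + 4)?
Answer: 64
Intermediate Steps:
f(A, w) = 1/(4 + A)
z = 25/4 (z = 5²/(4 + 0) - 1*0 = 25/4 + 0 = 25/4 ≈ 6.2500)
(z + x(0 + Z))² = (25/4 + 7/(0 + 4))² = (25/4 + 7/4)² = 8² = 64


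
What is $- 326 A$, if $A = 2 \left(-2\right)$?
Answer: $1304$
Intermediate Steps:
$A = -4$
$- 326 A = \left(-326\right) \left(-4\right) = 1304$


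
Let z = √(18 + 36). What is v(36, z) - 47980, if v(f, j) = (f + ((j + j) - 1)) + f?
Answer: -47909 + 6*√6 ≈ -47894.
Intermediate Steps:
z = 3*√6 (z = √54 = 3*√6 ≈ 7.3485)
v(f, j) = -1 + 2*f + 2*j (v(f, j) = (f + (2*j - 1)) + f = (f + (-1 + 2*j)) + f = (-1 + f + 2*j) + f = -1 + 2*f + 2*j)
v(36, z) - 47980 = (-1 + 2*36 + 2*(3*√6)) - 47980 = (-1 + 72 + 6*√6) - 47980 = (71 + 6*√6) - 47980 = -47909 + 6*√6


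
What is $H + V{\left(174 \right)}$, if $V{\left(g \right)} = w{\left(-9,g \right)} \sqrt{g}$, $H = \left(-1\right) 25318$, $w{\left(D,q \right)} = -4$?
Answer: $-25318 - 4 \sqrt{174} \approx -25371.0$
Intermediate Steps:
$H = -25318$
$V{\left(g \right)} = - 4 \sqrt{g}$
$H + V{\left(174 \right)} = -25318 - 4 \sqrt{174}$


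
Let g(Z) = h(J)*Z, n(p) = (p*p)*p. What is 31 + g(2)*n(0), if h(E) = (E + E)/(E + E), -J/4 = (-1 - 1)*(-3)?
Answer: 31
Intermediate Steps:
J = -24 (J = -4*(-1 - 1)*(-3) = -(-8)*(-3) = -4*6 = -24)
h(E) = 1 (h(E) = (2*E)/((2*E)) = (2*E)*(1/(2*E)) = 1)
n(p) = p**3 (n(p) = p**2*p = p**3)
g(Z) = Z (g(Z) = 1*Z = Z)
31 + g(2)*n(0) = 31 + 2*0**3 = 31 + 2*0 = 31 + 0 = 31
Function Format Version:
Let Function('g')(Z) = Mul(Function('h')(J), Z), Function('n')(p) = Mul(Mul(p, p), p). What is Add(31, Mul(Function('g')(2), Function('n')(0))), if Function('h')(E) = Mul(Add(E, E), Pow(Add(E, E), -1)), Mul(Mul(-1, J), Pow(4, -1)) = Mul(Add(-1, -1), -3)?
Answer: 31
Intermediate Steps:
J = -24 (J = Mul(-4, Mul(Add(-1, -1), -3)) = Mul(-4, Mul(-2, -3)) = Mul(-4, 6) = -24)
Function('h')(E) = 1 (Function('h')(E) = Mul(Mul(2, E), Pow(Mul(2, E), -1)) = Mul(Mul(2, E), Mul(Rational(1, 2), Pow(E, -1))) = 1)
Function('n')(p) = Pow(p, 3) (Function('n')(p) = Mul(Pow(p, 2), p) = Pow(p, 3))
Function('g')(Z) = Z (Function('g')(Z) = Mul(1, Z) = Z)
Add(31, Mul(Function('g')(2), Function('n')(0))) = Add(31, Mul(2, Pow(0, 3))) = Add(31, Mul(2, 0)) = Add(31, 0) = 31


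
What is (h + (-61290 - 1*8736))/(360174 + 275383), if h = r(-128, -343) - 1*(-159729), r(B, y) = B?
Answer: 89575/635557 ≈ 0.14094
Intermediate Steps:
h = 159601 (h = -128 - 1*(-159729) = -128 + 159729 = 159601)
(h + (-61290 - 1*8736))/(360174 + 275383) = (159601 + (-61290 - 1*8736))/(360174 + 275383) = (159601 + (-61290 - 8736))/635557 = (159601 - 70026)*(1/635557) = 89575*(1/635557) = 89575/635557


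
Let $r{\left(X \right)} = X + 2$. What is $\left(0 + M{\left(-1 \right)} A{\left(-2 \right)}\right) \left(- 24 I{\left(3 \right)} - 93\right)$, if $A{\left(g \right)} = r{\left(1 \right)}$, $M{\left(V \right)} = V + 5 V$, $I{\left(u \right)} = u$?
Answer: $2970$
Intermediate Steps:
$M{\left(V \right)} = 6 V$
$r{\left(X \right)} = 2 + X$
$A{\left(g \right)} = 3$ ($A{\left(g \right)} = 2 + 1 = 3$)
$\left(0 + M{\left(-1 \right)} A{\left(-2 \right)}\right) \left(- 24 I{\left(3 \right)} - 93\right) = \left(0 + 6 \left(-1\right) 3\right) \left(\left(-24\right) 3 - 93\right) = \left(0 - 18\right) \left(-72 - 93\right) = \left(0 - 18\right) \left(-165\right) = \left(-18\right) \left(-165\right) = 2970$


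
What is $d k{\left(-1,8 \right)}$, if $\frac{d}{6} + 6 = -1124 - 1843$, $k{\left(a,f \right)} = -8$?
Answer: $142704$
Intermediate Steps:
$d = -17838$ ($d = -36 + 6 \left(-1124 - 1843\right) = -36 + 6 \left(-2967\right) = -36 - 17802 = -17838$)
$d k{\left(-1,8 \right)} = \left(-17838\right) \left(-8\right) = 142704$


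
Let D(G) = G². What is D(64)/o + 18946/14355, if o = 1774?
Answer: 46204142/12732885 ≈ 3.6287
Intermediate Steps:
D(64)/o + 18946/14355 = 64²/1774 + 18946/14355 = 4096*(1/1774) + 18946*(1/14355) = 2048/887 + 18946/14355 = 46204142/12732885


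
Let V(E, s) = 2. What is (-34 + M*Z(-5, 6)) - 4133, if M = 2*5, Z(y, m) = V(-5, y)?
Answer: -4147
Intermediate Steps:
Z(y, m) = 2
M = 10
(-34 + M*Z(-5, 6)) - 4133 = (-34 + 10*2) - 4133 = (-34 + 20) - 4133 = -14 - 4133 = -4147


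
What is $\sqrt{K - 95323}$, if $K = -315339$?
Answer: $i \sqrt{410662} \approx 640.83 i$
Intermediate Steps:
$\sqrt{K - 95323} = \sqrt{-315339 - 95323} = \sqrt{-410662} = i \sqrt{410662}$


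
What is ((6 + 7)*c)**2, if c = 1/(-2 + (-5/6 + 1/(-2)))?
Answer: 1521/100 ≈ 15.210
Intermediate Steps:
c = -3/10 (c = 1/(-2 + (-5*1/6 + 1*(-1/2))) = 1/(-2 + (-5/6 - 1/2)) = 1/(-2 - 4/3) = 1/(-10/3) = -3/10 ≈ -0.30000)
((6 + 7)*c)**2 = ((6 + 7)*(-3/10))**2 = (13*(-3/10))**2 = (-39/10)**2 = 1521/100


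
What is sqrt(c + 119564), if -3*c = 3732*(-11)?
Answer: 8*sqrt(2082) ≈ 365.03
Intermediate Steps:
c = 13684 (c = -1244*(-11) = -1/3*(-41052) = 13684)
sqrt(c + 119564) = sqrt(13684 + 119564) = sqrt(133248) = 8*sqrt(2082)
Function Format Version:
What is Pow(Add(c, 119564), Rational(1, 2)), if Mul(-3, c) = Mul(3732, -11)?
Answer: Mul(8, Pow(2082, Rational(1, 2))) ≈ 365.03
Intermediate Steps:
c = 13684 (c = Mul(Rational(-1, 3), Mul(3732, -11)) = Mul(Rational(-1, 3), -41052) = 13684)
Pow(Add(c, 119564), Rational(1, 2)) = Pow(Add(13684, 119564), Rational(1, 2)) = Pow(133248, Rational(1, 2)) = Mul(8, Pow(2082, Rational(1, 2)))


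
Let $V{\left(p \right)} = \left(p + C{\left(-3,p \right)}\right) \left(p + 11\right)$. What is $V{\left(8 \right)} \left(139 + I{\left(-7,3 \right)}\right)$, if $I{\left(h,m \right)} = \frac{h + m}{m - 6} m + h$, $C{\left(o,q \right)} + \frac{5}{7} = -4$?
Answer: $\frac{59432}{7} \approx 8490.3$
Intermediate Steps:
$C{\left(o,q \right)} = - \frac{33}{7}$ ($C{\left(o,q \right)} = - \frac{5}{7} - 4 = - \frac{33}{7}$)
$I{\left(h,m \right)} = h + \frac{m \left(h + m\right)}{-6 + m}$ ($I{\left(h,m \right)} = \frac{h + m}{-6 + m} m + h = \frac{m \left(h + m\right)}{-6 + m} + h = h + \frac{m \left(h + m\right)}{-6 + m}$)
$V{\left(p \right)} = \left(11 + p\right) \left(- \frac{33}{7} + p\right)$ ($V{\left(p \right)} = \left(p - \frac{33}{7}\right) \left(p + 11\right) = \left(- \frac{33}{7} + p\right) \left(11 + p\right) = \left(11 + p\right) \left(- \frac{33}{7} + p\right)$)
$V{\left(8 \right)} \left(139 + I{\left(-7,3 \right)}\right) = \left(- \frac{363}{7} + 8^{2} + \frac{44}{7} \cdot 8\right) \left(139 + \frac{3^{2} - -42 + 2 \left(-7\right) 3}{-6 + 3}\right) = \left(- \frac{363}{7} + 64 + \frac{352}{7}\right) \left(139 + \frac{9 + 42 - 42}{-3}\right) = \frac{437 \left(139 - 3\right)}{7} = \frac{437}{7} \cdot 136 = \frac{59432}{7}$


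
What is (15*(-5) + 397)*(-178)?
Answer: -57316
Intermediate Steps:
(15*(-5) + 397)*(-178) = (-75 + 397)*(-178) = 322*(-178) = -57316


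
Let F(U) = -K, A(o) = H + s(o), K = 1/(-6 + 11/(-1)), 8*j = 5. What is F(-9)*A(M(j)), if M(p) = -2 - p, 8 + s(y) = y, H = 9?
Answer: -13/136 ≈ -0.095588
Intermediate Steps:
j = 5/8 (j = (⅛)*5 = 5/8 ≈ 0.62500)
s(y) = -8 + y
K = -1/17 (K = 1/(-6 + 11*(-1)) = 1/(-6 - 11) = 1/(-17) = -1/17 ≈ -0.058824)
A(o) = 1 + o (A(o) = 9 + (-8 + o) = 1 + o)
F(U) = 1/17 (F(U) = -1*(-1/17) = 1/17)
F(-9)*A(M(j)) = (1 + (-2 - 1*5/8))/17 = (1 + (-2 - 5/8))/17 = (1 - 21/8)/17 = (1/17)*(-13/8) = -13/136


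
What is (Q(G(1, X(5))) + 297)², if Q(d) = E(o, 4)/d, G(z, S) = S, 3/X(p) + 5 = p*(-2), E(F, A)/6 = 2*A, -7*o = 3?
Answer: 3249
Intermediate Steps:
o = -3/7 (o = -⅐*3 = -3/7 ≈ -0.42857)
E(F, A) = 12*A (E(F, A) = 6*(2*A) = 12*A)
X(p) = 3/(-5 - 2*p) (X(p) = 3/(-5 + p*(-2)) = 3/(-5 - 2*p))
Q(d) = 48/d (Q(d) = (12*4)/d = 48/d)
(Q(G(1, X(5))) + 297)² = (48/((-3/(5 + 2*5))) + 297)² = (48/((-3/(5 + 10))) + 297)² = (48/((-3/15)) + 297)² = (48/((-3*1/15)) + 297)² = (48/(-⅕) + 297)² = (48*(-5) + 297)² = (-240 + 297)² = 57² = 3249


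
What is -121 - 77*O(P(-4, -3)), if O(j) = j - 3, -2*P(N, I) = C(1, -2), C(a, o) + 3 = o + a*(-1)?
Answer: -121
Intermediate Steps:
C(a, o) = -3 + o - a (C(a, o) = -3 + (o + a*(-1)) = -3 + (o - a) = -3 + o - a)
P(N, I) = 3 (P(N, I) = -(-3 - 2 - 1*1)/2 = -(-3 - 2 - 1)/2 = -1/2*(-6) = 3)
O(j) = -3 + j
-121 - 77*O(P(-4, -3)) = -121 - 77*(-3 + 3) = -121 - 77*0 = -121 + 0 = -121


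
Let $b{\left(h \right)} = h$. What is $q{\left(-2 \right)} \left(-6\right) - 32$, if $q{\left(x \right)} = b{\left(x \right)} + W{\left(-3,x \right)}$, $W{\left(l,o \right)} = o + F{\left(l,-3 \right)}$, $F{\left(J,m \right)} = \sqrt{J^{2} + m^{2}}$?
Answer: $-8 - 18 \sqrt{2} \approx -33.456$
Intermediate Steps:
$W{\left(l,o \right)} = o + \sqrt{9 + l^{2}}$ ($W{\left(l,o \right)} = o + \sqrt{l^{2} + \left(-3\right)^{2}} = o + \sqrt{l^{2} + 9} = o + \sqrt{9 + l^{2}}$)
$q{\left(x \right)} = 2 x + 3 \sqrt{2}$ ($q{\left(x \right)} = x + \left(x + \sqrt{9 + \left(-3\right)^{2}}\right) = x + \left(x + \sqrt{9 + 9}\right) = x + \left(x + \sqrt{18}\right) = x + \left(x + 3 \sqrt{2}\right) = 2 x + 3 \sqrt{2}$)
$q{\left(-2 \right)} \left(-6\right) - 32 = \left(2 \left(-2\right) + 3 \sqrt{2}\right) \left(-6\right) - 32 = \left(-4 + 3 \sqrt{2}\right) \left(-6\right) - 32 = \left(24 - 18 \sqrt{2}\right) - 32 = -8 - 18 \sqrt{2}$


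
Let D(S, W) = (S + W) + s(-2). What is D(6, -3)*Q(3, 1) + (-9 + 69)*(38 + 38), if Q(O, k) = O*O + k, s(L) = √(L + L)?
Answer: 4590 + 20*I ≈ 4590.0 + 20.0*I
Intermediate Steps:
s(L) = √2*√L (s(L) = √(2*L) = √2*√L)
Q(O, k) = k + O² (Q(O, k) = O² + k = k + O²)
D(S, W) = S + W + 2*I (D(S, W) = (S + W) + √2*√(-2) = (S + W) + √2*(I*√2) = (S + W) + 2*I = S + W + 2*I)
D(6, -3)*Q(3, 1) + (-9 + 69)*(38 + 38) = (6 - 3 + 2*I)*(1 + 3²) + (-9 + 69)*(38 + 38) = (3 + 2*I)*(1 + 9) + 60*76 = (3 + 2*I)*10 + 4560 = (30 + 20*I) + 4560 = 4590 + 20*I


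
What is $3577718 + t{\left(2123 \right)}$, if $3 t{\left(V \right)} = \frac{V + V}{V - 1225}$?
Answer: $\frac{4819188269}{1347} \approx 3.5777 \cdot 10^{6}$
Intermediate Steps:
$t{\left(V \right)} = \frac{2 V}{3 \left(-1225 + V\right)}$ ($t{\left(V \right)} = \frac{\left(V + V\right) \frac{1}{V - 1225}}{3} = \frac{2 V \frac{1}{-1225 + V}}{3} = \frac{2 V}{3 \left(-1225 + V\right)}$)
$3577718 + t{\left(2123 \right)} = 3577718 + \frac{2}{3} \cdot 2123 \frac{1}{-1225 + 2123} = 3577718 + \frac{2}{3} \cdot 2123 \cdot \frac{1}{898} = 3577718 + \frac{2123}{1347} = \frac{4819188269}{1347}$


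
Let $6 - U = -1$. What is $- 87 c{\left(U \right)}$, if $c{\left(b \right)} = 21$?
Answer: $-1827$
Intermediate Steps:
$U = 7$ ($U = 6 - -1 = 6 + 1 = 7$)
$- 87 c{\left(U \right)} = \left(-87\right) 21 = -1827$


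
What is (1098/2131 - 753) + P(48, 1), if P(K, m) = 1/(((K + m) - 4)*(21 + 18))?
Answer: -2814219344/3739905 ≈ -752.48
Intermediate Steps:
P(K, m) = 1/(-156 + 39*K + 39*m) (P(K, m) = 1/((-4 + K + m)*39) = 1/(-156 + 39*K + 39*m))
(1098/2131 - 753) + P(48, 1) = (1098/2131 - 753) + 1/(39*(-4 + 48 + 1)) = (1098*(1/2131) - 753) + (1/39)/45 = (1098/2131 - 753) + (1/39)*(1/45) = -1603545/2131 + 1/1755 = -2814219344/3739905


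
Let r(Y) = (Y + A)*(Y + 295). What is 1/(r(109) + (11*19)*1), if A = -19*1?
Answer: 1/36569 ≈ 2.7346e-5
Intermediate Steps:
A = -19
r(Y) = (-19 + Y)*(295 + Y) (r(Y) = (Y - 19)*(Y + 295) = (-19 + Y)*(295 + Y))
1/(r(109) + (11*19)*1) = 1/((-5605 + 109**2 + 276*109) + (11*19)*1) = 1/((-5605 + 11881 + 30084) + 209*1) = 1/(36360 + 209) = 1/36569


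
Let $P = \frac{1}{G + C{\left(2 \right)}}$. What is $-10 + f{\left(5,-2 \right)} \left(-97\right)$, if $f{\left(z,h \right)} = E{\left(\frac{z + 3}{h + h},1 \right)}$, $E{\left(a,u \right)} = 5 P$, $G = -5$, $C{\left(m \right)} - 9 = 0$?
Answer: $- \frac{525}{4} \approx -131.25$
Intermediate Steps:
$C{\left(m \right)} = 9$ ($C{\left(m \right)} = 9 + 0 = 9$)
$P = \frac{1}{4}$ ($P = \frac{1}{-5 + 9} = \frac{1}{4} \approx 0.25$)
$E{\left(a,u \right)} = \frac{5}{4}$ ($E{\left(a,u \right)} = 5 \cdot \frac{1}{4} = \frac{5}{4}$)
$f{\left(z,h \right)} = \frac{5}{4}$
$-10 + f{\left(5,-2 \right)} \left(-97\right) = -10 + \frac{5}{4} \left(-97\right) = -10 - \frac{485}{4} = - \frac{525}{4}$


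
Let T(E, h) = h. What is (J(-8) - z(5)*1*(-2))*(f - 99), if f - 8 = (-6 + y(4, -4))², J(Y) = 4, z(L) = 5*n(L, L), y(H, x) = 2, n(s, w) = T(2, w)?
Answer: -4050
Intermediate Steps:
n(s, w) = w
z(L) = 5*L
f = 24 (f = 8 + (-6 + 2)² = 8 + (-4)² = 8 + 16 = 24)
(J(-8) - z(5)*1*(-2))*(f - 99) = (4 - (5*5)*1*(-2))*(24 - 99) = (4 - 25*1*(-2))*(-75) = (4 - 25*(-2))*(-75) = (4 - 1*(-50))*(-75) = (4 + 50)*(-75) = 54*(-75) = -4050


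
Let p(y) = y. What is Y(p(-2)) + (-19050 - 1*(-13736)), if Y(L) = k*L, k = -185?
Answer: -4944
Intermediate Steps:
Y(L) = -185*L
Y(p(-2)) + (-19050 - 1*(-13736)) = -185*(-2) + (-19050 - 1*(-13736)) = 370 + (-19050 + 13736) = 370 - 5314 = -4944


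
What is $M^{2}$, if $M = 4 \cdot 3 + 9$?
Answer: $441$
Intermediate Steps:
$M = 21$ ($M = 12 + 9 = 21$)
$M^{2} = 21^{2} = 441$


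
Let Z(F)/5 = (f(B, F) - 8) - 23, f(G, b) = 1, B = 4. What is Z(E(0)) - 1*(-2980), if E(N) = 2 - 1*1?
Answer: 2830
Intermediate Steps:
E(N) = 1 (E(N) = 2 - 1 = 1)
Z(F) = -150 (Z(F) = 5*((1 - 8) - 23) = 5*(-7 - 23) = 5*(-30) = -150)
Z(E(0)) - 1*(-2980) = -150 - 1*(-2980) = -150 + 2980 = 2830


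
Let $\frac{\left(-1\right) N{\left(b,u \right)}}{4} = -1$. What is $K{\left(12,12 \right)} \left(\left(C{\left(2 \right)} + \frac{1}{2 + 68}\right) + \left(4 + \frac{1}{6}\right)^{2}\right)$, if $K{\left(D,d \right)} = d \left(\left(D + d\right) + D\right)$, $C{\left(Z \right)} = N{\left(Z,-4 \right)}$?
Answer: $\frac{323196}{35} \approx 9234.2$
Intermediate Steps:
$N{\left(b,u \right)} = 4$ ($N{\left(b,u \right)} = \left(-4\right) \left(-1\right) = 4$)
$C{\left(Z \right)} = 4$
$K{\left(D,d \right)} = d \left(d + 2 D\right)$
$K{\left(12,12 \right)} \left(\left(C{\left(2 \right)} + \frac{1}{2 + 68}\right) + \left(4 + \frac{1}{6}\right)^{2}\right) = 12 \left(12 + 2 \cdot 12\right) \left(\left(4 + \frac{1}{2 + 68}\right) + \left(4 + \frac{1}{6}\right)^{2}\right) = 12 \left(12 + 24\right) \left(\left(4 + \frac{1}{70}\right) + \left(4 + \frac{1}{6}\right)^{2}\right) = 12 \cdot 36 \left(\left(4 + \frac{1}{70}\right) + \left(\frac{25}{6}\right)^{2}\right) = 432 \left(\frac{281}{70} + \frac{625}{36}\right) = 432 \cdot \frac{26933}{1260} = \frac{323196}{35}$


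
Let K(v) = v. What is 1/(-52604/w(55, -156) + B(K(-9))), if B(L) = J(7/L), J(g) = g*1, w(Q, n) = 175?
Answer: -1575/474661 ≈ -0.0033182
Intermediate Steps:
J(g) = g
B(L) = 7/L
1/(-52604/w(55, -156) + B(K(-9))) = 1/(-52604/175 + 7/(-9)) = 1/(-52604*1/175 + 7*(-⅑)) = 1/(-52604/175 - 7/9) = 1/(-474661/1575) = -1575/474661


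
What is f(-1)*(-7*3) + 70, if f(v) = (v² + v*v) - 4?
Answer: 112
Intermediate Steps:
f(v) = -4 + 2*v² (f(v) = (v² + v²) - 4 = 2*v² - 4 = -4 + 2*v²)
f(-1)*(-7*3) + 70 = (-4 + 2*(-1)²)*(-7*3) + 70 = (-4 + 2*1)*(-21) + 70 = (-4 + 2)*(-21) + 70 = -2*(-21) + 70 = 42 + 70 = 112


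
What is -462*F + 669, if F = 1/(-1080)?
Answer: 120497/180 ≈ 669.43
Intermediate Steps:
F = -1/1080 ≈ -0.00092593
-462*F + 669 = -462*(-1/1080) + 669 = 77/180 + 669 = 120497/180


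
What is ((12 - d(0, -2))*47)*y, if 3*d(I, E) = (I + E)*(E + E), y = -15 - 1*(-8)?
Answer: -9212/3 ≈ -3070.7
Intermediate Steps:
y = -7 (y = -15 + 8 = -7)
d(I, E) = 2*E*(E + I)/3 (d(I, E) = ((I + E)*(E + E))/3 = ((E + I)*(2*E))/3 = (2*E*(E + I))/3 = 2*E*(E + I)/3)
((12 - d(0, -2))*47)*y = ((12 - 2*(-2)*(-2 + 0)/3)*47)*(-7) = ((12 - 2*(-2)*(-2)/3)*47)*(-7) = ((12 - 1*8/3)*47)*(-7) = ((12 - 8/3)*47)*(-7) = ((28/3)*47)*(-7) = (1316/3)*(-7) = -9212/3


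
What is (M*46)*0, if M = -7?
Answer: 0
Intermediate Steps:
(M*46)*0 = -7*46*0 = -322*0 = 0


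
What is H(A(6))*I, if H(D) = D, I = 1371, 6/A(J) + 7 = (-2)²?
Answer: -2742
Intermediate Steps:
A(J) = -2 (A(J) = 6/(-7 + (-2)²) = 6/(-7 + 4) = 6/(-3) = 6*(-⅓) = -2)
H(A(6))*I = -2*1371 = -2742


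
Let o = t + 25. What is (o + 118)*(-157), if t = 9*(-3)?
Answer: -18212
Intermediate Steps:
t = -27
o = -2 (o = -27 + 25 = -2)
(o + 118)*(-157) = (-2 + 118)*(-157) = 116*(-157) = -18212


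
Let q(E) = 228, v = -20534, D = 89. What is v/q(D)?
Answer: -10267/114 ≈ -90.061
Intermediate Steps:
v/q(D) = -20534/228 = -20534*1/228 = -10267/114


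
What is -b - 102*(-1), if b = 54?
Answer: 48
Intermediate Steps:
-b - 102*(-1) = -1*54 - 102*(-1) = -54 + 102 = 48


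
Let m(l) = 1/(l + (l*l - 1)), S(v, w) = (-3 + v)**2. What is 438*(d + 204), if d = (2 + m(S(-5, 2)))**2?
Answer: 1575858775230/17297281 ≈ 91104.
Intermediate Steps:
m(l) = 1/(-1 + l + l**2) (m(l) = 1/(l + (l**2 - 1)) = 1/(l + (-1 + l**2)) = 1/(-1 + l + l**2))
d = 69205761/17297281 (d = (2 + 1/(-1 + (-3 - 5)**2 + ((-3 - 5)**2)**2))**2 = (2 + 1/(-1 + (-8)**2 + ((-8)**2)**2))**2 = (2 + 1/(-1 + 64 + 64**2))**2 = (2 + 1/(-1 + 64 + 4096))**2 = (2 + 1/4159)**2 = (8319/4159)**2 = 69205761/17297281 ≈ 4.0010)
438*(d + 204) = 438*(69205761/17297281 + 204) = 438*(3597851085/17297281) = 1575858775230/17297281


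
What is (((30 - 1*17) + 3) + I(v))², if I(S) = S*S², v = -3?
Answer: 121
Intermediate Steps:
I(S) = S³
(((30 - 1*17) + 3) + I(v))² = (((30 - 1*17) + 3) + (-3)³)² = (((30 - 17) + 3) - 27)² = ((13 + 3) - 27)² = (16 - 27)² = (-11)² = 121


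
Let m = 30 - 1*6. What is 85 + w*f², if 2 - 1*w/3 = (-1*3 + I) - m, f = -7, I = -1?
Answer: 4495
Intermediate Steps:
m = 24 (m = 30 - 6 = 24)
w = 90 (w = 6 - 3*((-1*3 - 1) - 1*24) = 6 - 3*((-3 - 1) - 24) = 6 - 3*(-4 - 24) = 6 - 3*(-28) = 6 + 84 = 90)
85 + w*f² = 85 + 90*(-7)² = 85 + 90*49 = 85 + 4410 = 4495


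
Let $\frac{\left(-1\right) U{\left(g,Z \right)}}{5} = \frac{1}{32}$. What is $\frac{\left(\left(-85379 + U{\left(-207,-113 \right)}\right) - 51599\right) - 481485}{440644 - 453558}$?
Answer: $\frac{19790821}{413248} \approx 47.891$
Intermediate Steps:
$U{\left(g,Z \right)} = - \frac{5}{32}$
$\frac{\left(\left(-85379 + U{\left(-207,-113 \right)}\right) - 51599\right) - 481485}{440644 - 453558} = \frac{\left(\left(-85379 - \frac{5}{32}\right) - 51599\right) - 481485}{440644 - 453558} = \frac{\left(- \frac{2732133}{32} - 51599\right) - 481485}{-12914} = \left(- \frac{4383301}{32} - 481485\right) \left(- \frac{1}{12914}\right) = \left(- \frac{19790821}{32}\right) \left(- \frac{1}{12914}\right) = \frac{19790821}{413248}$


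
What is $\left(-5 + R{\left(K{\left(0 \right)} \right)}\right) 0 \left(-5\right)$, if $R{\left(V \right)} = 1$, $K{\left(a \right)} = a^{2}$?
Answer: $0$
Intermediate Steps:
$\left(-5 + R{\left(K{\left(0 \right)} \right)}\right) 0 \left(-5\right) = \left(-5 + 1\right) 0 \left(-5\right) = \left(-4\right) 0 \left(-5\right) = 0 \left(-5\right) = 0$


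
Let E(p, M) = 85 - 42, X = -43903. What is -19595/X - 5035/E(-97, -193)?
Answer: -5121140/43903 ≈ -116.65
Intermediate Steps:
E(p, M) = 43
-19595/X - 5035/E(-97, -193) = -19595/(-43903) - 5035/43 = -19595*(-1/43903) - 5035*1/43 = 19595/43903 - 5035/43 = -5121140/43903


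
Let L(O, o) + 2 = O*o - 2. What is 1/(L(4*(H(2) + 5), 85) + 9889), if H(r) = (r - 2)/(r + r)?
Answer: 1/11585 ≈ 8.6318e-5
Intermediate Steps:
H(r) = (-2 + r)/(2*r) (H(r) = (-2 + r)/((2*r)) = (-2 + r)*(1/(2*r)) = (-2 + r)/(2*r))
L(O, o) = -4 + O*o (L(O, o) = -2 + (O*o - 2) = -2 + (-2 + O*o) = -4 + O*o)
1/(L(4*(H(2) + 5), 85) + 9889) = 1/((-4 + (4*((½)*(-2 + 2)/2 + 5))*85) + 9889) = 1/((-4 + (4*((½)*(½)*0 + 5))*85) + 9889) = 1/((-4 + (4*(0 + 5))*85) + 9889) = 1/((-4 + (4*5)*85) + 9889) = 1/((-4 + 20*85) + 9889) = 1/((-4 + 1700) + 9889) = 1/(1696 + 9889) = 1/11585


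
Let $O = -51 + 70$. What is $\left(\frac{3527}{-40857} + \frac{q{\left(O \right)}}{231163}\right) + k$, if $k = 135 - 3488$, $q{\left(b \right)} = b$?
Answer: $- \frac{31668647830541}{9444626691} \approx -3353.1$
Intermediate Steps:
$O = 19$
$k = -3353$ ($k = 135 - 3488 = -3353$)
$\left(\frac{3527}{-40857} + \frac{q{\left(O \right)}}{231163}\right) + k = \left(\frac{3527}{-40857} + \frac{19}{231163}\right) - 3353 = \left(3527 \left(- \frac{1}{40857}\right) + 19 \cdot \frac{1}{231163}\right) - 3353 = \left(- \frac{3527}{40857} + \frac{19}{231163}\right) - 3353 = - \frac{814535618}{9444626691} - 3353 = - \frac{31668647830541}{9444626691}$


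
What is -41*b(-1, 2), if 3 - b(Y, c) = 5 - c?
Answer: 0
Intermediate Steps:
b(Y, c) = -2 + c (b(Y, c) = 3 - (5 - c) = 3 + (-5 + c) = -2 + c)
-41*b(-1, 2) = -41*(-2 + 2) = -41*0 = 0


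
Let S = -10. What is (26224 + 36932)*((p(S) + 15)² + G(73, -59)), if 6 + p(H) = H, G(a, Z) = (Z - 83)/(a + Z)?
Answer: -4041984/7 ≈ -5.7743e+5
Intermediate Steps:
G(a, Z) = (-83 + Z)/(Z + a)
p(H) = -6 + H
(26224 + 36932)*((p(S) + 15)² + G(73, -59)) = (26224 + 36932)*(((-6 - 10) + 15)² + (-83 - 59)/(-59 + 73)) = 63156*((-16 + 15)² - 142/14) = 63156*((-1)² + (1/14)*(-142)) = 63156*(1 - 71/7) = 63156*(-64/7) = -4041984/7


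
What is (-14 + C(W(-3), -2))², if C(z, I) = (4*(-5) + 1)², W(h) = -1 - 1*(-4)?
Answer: 120409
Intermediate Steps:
W(h) = 3 (W(h) = -1 + 4 = 3)
C(z, I) = 361 (C(z, I) = (-20 + 1)² = (-19)² = 361)
(-14 + C(W(-3), -2))² = (-14 + 361)² = 347² = 120409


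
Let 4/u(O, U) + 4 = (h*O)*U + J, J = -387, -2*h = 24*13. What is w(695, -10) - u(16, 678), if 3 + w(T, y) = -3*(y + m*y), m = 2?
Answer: 147263077/1692679 ≈ 87.000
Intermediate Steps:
h = -156 (h = -12*13 = -½*312 = -156)
u(O, U) = 4/(-391 - 156*O*U) (u(O, U) = 4/(-4 + ((-156*O)*U - 387)) = 4/(-4 + (-156*O*U - 387)) = 4/(-4 + (-387 - 156*O*U)) = 4/(-391 - 156*O*U))
w(T, y) = -3 - 9*y (w(T, y) = -3 - 3*(y + 2*y) = -3 - 9*y)
w(695, -10) - u(16, 678) = (-3 - 9*(-10)) - 4/(-391 - 156*16*678) = (-3 + 90) - 4/(-391 - 1692288) = 87 - 4/(-1692679) = 87 - 4*(-1)/1692679 = 87 - 1*(-4/1692679) = 87 + 4/1692679 = 147263077/1692679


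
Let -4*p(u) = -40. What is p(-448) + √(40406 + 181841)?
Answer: 10 + √222247 ≈ 481.43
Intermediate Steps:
p(u) = 10 (p(u) = -¼*(-40) = 10)
p(-448) + √(40406 + 181841) = 10 + √(40406 + 181841) = 10 + √222247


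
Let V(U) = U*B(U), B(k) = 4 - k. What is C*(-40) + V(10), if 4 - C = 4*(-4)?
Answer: -860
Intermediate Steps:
C = 20 (C = 4 - 4*(-4) = 4 - 1*(-16) = 4 + 16 = 20)
V(U) = U*(4 - U)
C*(-40) + V(10) = 20*(-40) + 10*(4 - 1*10) = -800 + 10*(4 - 10) = -800 + 10*(-6) = -800 - 60 = -860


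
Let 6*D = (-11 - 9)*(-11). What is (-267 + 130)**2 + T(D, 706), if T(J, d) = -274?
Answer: 18495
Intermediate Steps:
D = 110/3 (D = ((-11 - 9)*(-11))/6 = (-20*(-11))/6 = (1/6)*220 = 110/3 ≈ 36.667)
(-267 + 130)**2 + T(D, 706) = (-267 + 130)**2 - 274 = (-137)**2 - 274 = 18769 - 274 = 18495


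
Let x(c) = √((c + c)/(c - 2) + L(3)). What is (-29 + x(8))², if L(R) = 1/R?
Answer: (29 - √3)² ≈ 743.54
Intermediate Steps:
x(c) = √(⅓ + 2*c/(-2 + c)) (x(c) = √((c + c)/(c - 2) + 1/3) = √((2*c)/(-2 + c) + ⅓) = √(2*c/(-2 + c) + ⅓) = √(⅓ + 2*c/(-2 + c)))
(-29 + x(8))² = (-29 + √3*√((-2 + 7*8)/(-2 + 8))/3)² = (-29 + √3*√((-2 + 56)/6)/3)² = (-29 + √3*√((⅙)*54)/3)² = (-29 + √3*√9/3)² = (-29 + (⅓)*√3*3)² = (-29 + √3)²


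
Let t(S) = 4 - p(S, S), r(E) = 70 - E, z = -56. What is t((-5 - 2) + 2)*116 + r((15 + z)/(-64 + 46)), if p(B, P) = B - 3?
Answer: 26275/18 ≈ 1459.7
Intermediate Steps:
p(B, P) = -3 + B
t(S) = 7 - S (t(S) = 4 - (-3 + S) = 4 + (3 - S) = 7 - S)
t((-5 - 2) + 2)*116 + r((15 + z)/(-64 + 46)) = (7 - ((-5 - 2) + 2))*116 + (70 - (15 - 56)/(-64 + 46)) = (7 - (-7 + 2))*116 + (70 - (-41)/(-18)) = (7 - 1*(-5))*116 + (70 - (-41)*(-1)/18) = (7 + 5)*116 + (70 - 1*41/18) = 12*116 + (70 - 41/18) = 1392 + 1219/18 = 26275/18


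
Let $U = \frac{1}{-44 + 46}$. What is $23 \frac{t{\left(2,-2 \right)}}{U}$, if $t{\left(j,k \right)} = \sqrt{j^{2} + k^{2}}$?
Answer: $92 \sqrt{2} \approx 130.11$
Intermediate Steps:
$U = \frac{1}{2} \approx 0.5$
$23 \frac{t{\left(2,-2 \right)}}{U} = 23 \sqrt{2^{2} + \left(-2\right)^{2}} \frac{1}{\frac{1}{2}} = 23 \sqrt{4 + 4} \cdot 2 = 23 \sqrt{8} \cdot 2 = 23 \cdot 2 \sqrt{2} \cdot 2 = 23 \cdot 4 \sqrt{2} = 92 \sqrt{2}$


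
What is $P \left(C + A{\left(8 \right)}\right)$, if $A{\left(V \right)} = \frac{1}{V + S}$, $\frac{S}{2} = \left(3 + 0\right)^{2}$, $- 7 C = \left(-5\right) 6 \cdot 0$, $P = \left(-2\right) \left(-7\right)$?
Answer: $\frac{7}{13} \approx 0.53846$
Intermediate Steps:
$P = 14$
$C = 0$ ($C = - \frac{\left(-5\right) 6 \cdot 0}{7} = - \frac{\left(-30\right) 0}{7} = \left(- \frac{1}{7}\right) 0 = 0$)
$S = 18$ ($S = 2 \left(3 + 0\right)^{2} = 2 \cdot 3^{2} = 2 \cdot 9 = 18$)
$A{\left(V \right)} = \frac{1}{18 + V}$ ($A{\left(V \right)} = \frac{1}{V + 18} = \frac{1}{18 + V}$)
$P \left(C + A{\left(8 \right)}\right) = 14 \left(0 + \frac{1}{18 + 8}\right) = 14 \left(0 + \frac{1}{26}\right) = 14 \cdot \frac{1}{26} = \frac{7}{13}$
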